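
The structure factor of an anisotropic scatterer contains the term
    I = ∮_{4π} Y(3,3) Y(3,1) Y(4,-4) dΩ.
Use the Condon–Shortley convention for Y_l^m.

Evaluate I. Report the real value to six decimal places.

Rules hold: Σm=0, L=10 even, 0≤4≤6.
N = 7·7·9 = 441
Δ = 2!·4!·4!/11! = 1/34650
Racah Σ t=0..2: t=0:+1/72 t=1:−1/16 t=2:+1/72 = -5/144
⇒ 3j(3 3 4; 0 0 0)² = 2/77, sgn -1
Racah Σ t=0..0: t=0:+1/1152 = 1/1152
⇒ 3j(3 3 4; 3 1 -4)² = 1/33, sgn +1
4πI² = N·(3j₀)²·(3jₘ)² = 42/121
I = -1·√(0.347107/4π) = -0.16619847

-0.166198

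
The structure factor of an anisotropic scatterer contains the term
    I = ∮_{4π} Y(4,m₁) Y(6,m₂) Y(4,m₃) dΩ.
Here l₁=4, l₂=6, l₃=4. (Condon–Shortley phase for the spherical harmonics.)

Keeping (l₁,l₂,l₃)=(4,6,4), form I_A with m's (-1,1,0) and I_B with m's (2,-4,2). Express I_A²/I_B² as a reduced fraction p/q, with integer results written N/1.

5/12

Shared (l₁,l₂,l₃)=(4,6,4): N and (l;000)² cancel in I_A²/I_B².
A: Δ = 6!·2!·6!/15! = 1/1261260; Racah Σ t=3..5: t=3:−1/3456 t=4:+1/1728 t=5:−1/11520 = 7/34560; ⇒ 3j(4 6 4; -1 1 0)² = 7/858, sgn +1
B: Δ = 6!·2!·6!/15! = 1/1261260; Racah Σ t=0..2: t=0:+1/69120 t=1:−1/14400 t=2:+1/69120 = -7/172800; ⇒ 3j(4 6 4; 2 -4 2)² = 14/715, sgn -1
I_A²/I_B² = (7/858)/(14/715) = 5/12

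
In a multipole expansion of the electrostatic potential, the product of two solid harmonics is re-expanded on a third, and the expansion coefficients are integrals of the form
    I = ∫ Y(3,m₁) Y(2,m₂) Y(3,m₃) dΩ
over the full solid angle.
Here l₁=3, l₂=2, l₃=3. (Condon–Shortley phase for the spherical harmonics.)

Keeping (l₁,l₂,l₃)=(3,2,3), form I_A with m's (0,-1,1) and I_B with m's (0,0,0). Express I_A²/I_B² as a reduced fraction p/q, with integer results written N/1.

1/8

Shared (l₁,l₂,l₃)=(3,2,3): N and (l;000)² cancel in I_A²/I_B².
A: Δ = 2!·4!·2!/9! = 1/3780; Racah Σ t=0..1: t=0:+1/12 t=1:−1/8 = -1/24; ⇒ 3j(3 2 3; 0 -1 1)² = 1/210, sgn -1
B: Δ = 2!·4!·2!/9! = 1/3780; Racah Σ t=0..2: t=0:+1/24 t=1:−1/4 t=2:+1/24 = -1/6; ⇒ 3j(3 2 3; 0 0 0)² = 4/105, sgn +1
I_A²/I_B² = (1/210)/(4/105) = 1/8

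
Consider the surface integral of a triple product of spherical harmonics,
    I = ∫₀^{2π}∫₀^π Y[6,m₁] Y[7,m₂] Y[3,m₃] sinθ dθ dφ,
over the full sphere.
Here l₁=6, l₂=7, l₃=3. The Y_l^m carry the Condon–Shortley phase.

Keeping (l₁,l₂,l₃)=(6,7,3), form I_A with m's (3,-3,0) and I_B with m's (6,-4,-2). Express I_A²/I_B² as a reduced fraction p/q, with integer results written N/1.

Shared (l₁,l₂,l₃)=(6,7,3): N and (l;000)² cancel in I_A²/I_B².
A: Δ = 10!·2!·4!/17! = 1/2042040; Racah Σ t=1..3: t=1:−1/4354560 t=2:+1/322560 t=3:−1/362880 = 1/8709120; ⇒ 3j(6 7 3; 3 -3 0)² = 3/68068, sgn -1
B: Δ = 10!·2!·4!/17! = 1/2042040; Racah Σ t=0..0: t=0:+1/43545600 = 1/43545600; ⇒ 3j(6 7 3; 6 -4 -2)² = 11/3094, sgn -1
I_A²/I_B² = (3/68068)/(11/3094) = 3/242

3/242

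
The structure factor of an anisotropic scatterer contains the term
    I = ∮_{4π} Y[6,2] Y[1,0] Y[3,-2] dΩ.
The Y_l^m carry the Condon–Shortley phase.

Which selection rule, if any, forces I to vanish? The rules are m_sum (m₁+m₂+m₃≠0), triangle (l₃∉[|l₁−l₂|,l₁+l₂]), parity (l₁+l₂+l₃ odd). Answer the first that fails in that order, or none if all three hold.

triangle

azimuthal sum: 2 + 0 − 2 = 0  ✓
5 ≤ 3 ≤ 7 (triangle on l)  ✗
L = 6 + 1 + 3 = 10 (even)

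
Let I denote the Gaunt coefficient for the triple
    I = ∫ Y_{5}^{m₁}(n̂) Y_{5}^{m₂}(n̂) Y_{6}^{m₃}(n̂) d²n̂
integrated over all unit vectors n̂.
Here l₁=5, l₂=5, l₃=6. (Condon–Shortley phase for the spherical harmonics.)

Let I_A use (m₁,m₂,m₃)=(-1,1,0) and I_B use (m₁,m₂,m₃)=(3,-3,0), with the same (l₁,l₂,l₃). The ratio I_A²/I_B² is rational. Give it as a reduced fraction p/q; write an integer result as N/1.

Shared (l₁,l₂,l₃)=(5,5,6): N and (l;000)² cancel in I_A²/I_B².
A: Δ = 4!·6!·6!/17! = 1/28588560; Racah Σ t=0..4: t=0:+1/12441600 t=1:−1/86400 t=2:+1/9216 t=3:−1/7776 t=4:+1/55296 = -7/518400; ⇒ 3j(5 5 6; -1 1 0)² = 12/12155, sgn -1
B: Δ = 4!·6!·6!/17! = 1/28588560; Racah Σ t=0..2: t=0:+1/55296 t=1:−1/86400 t=2:+1/2073600 = 29/4147200; ⇒ 3j(5 5 6; 3 -3 0)² = 841/145860, sgn +1
I_A²/I_B² = (12/12155)/(841/145860) = 144/841

144/841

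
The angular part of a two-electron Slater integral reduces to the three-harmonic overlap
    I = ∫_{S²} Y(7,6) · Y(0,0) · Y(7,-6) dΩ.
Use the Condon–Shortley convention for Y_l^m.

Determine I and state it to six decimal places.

0.282095

Rules hold: Σm=0, L=14 even, 7≤7≤7.
N = 15·1·15 = 225
Δ = 0!·14!·0!/15! = 1/15
Racah Σ t=0..0: t=0:+1/25401600 = 1/25401600
⇒ 3j(7 0 7; 0 0 0)² = 1/15, sgn -1
Racah Σ t=0..0: t=0:+1/6227020800 = 1/6227020800
⇒ 3j(7 0 7; 6 0 -6)² = 1/15, sgn -1
4πI² = N·(3j₀)²·(3jₘ)² = 1/1
I = +1·√(1/4π) = 0.28209479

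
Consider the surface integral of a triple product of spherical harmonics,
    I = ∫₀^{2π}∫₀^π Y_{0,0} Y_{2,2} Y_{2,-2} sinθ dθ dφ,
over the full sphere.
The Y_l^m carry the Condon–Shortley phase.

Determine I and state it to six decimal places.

0.282095

Rules hold: Σm=0, L=4 even, 2≤2≤2.
N = 1·5·5 = 25
Δ = 0!·0!·4!/5! = 1/5
Racah Σ t=0..0: t=0:+1/4 = 1/4
⇒ 3j(0 2 2; 0 0 0)² = 1/5, sgn +1
Racah Σ t=0..0: t=0:+1/24 = 1/24
⇒ 3j(0 2 2; 0 2 -2)² = 1/5, sgn +1
4πI² = N·(3j₀)²·(3jₘ)² = 1/1
I = +1·√(1/4π) = 0.28209479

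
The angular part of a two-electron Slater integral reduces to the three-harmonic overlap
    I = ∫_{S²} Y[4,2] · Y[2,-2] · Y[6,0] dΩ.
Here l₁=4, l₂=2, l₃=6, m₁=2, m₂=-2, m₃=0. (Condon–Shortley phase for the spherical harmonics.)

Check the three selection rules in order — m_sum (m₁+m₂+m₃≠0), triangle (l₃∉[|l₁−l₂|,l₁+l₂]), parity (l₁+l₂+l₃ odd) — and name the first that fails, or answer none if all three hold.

none

azimuthal sum: 2 − 2 + 0 = 0  ✓
2 ≤ 6 ≤ 6 (triangle on l)  ✓
L = 4 + 2 + 6 = 12 (even)  ✓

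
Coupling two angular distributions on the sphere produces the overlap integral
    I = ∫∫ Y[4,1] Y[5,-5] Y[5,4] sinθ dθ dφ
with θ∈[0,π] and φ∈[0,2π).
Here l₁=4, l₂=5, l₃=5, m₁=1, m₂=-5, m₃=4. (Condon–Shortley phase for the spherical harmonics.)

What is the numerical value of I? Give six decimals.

0.184127

Rules hold: Σm=0, L=14 even, 1≤5≤9.
N = 9·11·11 = 1089
Δ = 4!·4!·6!/15! = 1/3153150
Racah Σ t=0..4: t=0:+1/69120 t=1:−1/1728 t=2:+1/576 t=3:−1/1728 t=4:+1/69120 = 7/11520
⇒ 3j(4 5 5; 0 0 0)² = 2/143, sgn -1
Racah Σ t=0..0: t=0:+1/103680 = 1/103680
⇒ 3j(4 5 5; 1 -5 4)² = 4/143, sgn -1
4πI² = N·(3j₀)²·(3jₘ)² = 72/169
I = +1·√(0.426036/4π) = 0.18412721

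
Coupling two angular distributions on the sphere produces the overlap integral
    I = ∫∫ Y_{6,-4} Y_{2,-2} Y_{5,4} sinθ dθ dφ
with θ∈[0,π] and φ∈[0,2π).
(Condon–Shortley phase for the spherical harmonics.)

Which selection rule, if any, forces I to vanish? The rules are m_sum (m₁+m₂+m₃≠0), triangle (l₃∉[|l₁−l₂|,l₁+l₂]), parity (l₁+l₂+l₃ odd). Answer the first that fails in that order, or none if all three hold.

Σmᵢ = -2  ✗
l₃∈[|l₁−l₂|,l₁+l₂]=[4,8], have l₃=5
Σlᵢ = 13 ⇒ odd

m_sum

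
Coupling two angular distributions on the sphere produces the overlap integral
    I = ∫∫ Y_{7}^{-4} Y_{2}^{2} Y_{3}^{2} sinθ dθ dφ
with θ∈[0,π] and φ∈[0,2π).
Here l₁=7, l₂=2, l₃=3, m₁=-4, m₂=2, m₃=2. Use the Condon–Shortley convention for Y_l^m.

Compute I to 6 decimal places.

0.000000

l₃=3 ∉ [5,9] — triangle fails ⇒ I = 0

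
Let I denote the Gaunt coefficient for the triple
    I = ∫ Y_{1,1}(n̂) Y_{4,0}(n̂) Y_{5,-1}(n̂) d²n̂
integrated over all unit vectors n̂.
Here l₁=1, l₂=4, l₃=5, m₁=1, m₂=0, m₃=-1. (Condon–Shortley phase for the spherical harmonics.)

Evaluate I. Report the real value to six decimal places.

Rules hold: Σm=0, L=10 even, 3≤5≤5.
N = 3·9·11 = 297
Δ = 0!·2!·8!/11! = 1/495
Racah Σ t=0..0: t=0:+1/576 = 1/576
⇒ 3j(1 4 5; 0 0 0)² = 5/99, sgn -1
Racah Σ t=0..0: t=0:+1/1152 = 1/1152
⇒ 3j(1 4 5; 1 0 -1)² = 1/33, sgn +1
4πI² = N·(3j₀)²·(3jₘ)² = 5/11
I = -1·√(0.454545/4π) = -0.19018827

-0.190188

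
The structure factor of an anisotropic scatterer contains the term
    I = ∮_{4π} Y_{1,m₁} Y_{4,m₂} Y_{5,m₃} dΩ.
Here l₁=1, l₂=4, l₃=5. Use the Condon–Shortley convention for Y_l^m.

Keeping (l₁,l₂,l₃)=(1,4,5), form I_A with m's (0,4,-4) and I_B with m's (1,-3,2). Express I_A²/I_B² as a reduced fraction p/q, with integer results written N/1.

3/1

Same 1,4,5: normalisation and zero-m 3j drop out of the ratio.
A: Δ: 0! 2! 8! / 11! → 1/495; sum: t=0:+1/40320 = 1/40320; 3j²(1 4 5; 0 4 -4) = Δ·Π!·Σ² = 1/55  (sign -1)
B: Δ: 0! 2! 8! / 11! → 1/495; sum: t=0:+1/10080 = 1/10080; 3j²(1 4 5; 1 -3 2) = Δ·Π!·Σ² = 1/165  (sign -1)
I_A²/I_B² = (1/55)/(1/165) = 3/1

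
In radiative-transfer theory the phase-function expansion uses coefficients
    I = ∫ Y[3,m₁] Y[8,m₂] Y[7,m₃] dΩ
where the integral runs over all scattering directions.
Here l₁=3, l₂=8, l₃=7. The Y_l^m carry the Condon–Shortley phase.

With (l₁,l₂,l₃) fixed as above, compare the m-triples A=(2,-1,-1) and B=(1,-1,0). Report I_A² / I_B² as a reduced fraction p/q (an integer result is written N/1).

Shared (l₁,l₂,l₃)=(3,8,7): N and (l;000)² cancel in I_A²/I_B².
A: Δ = 4!·2!·12!/19! = 1/5290740; Racah Σ t=0..1: t=0:+1/14515200 t=1:−1/6220800 = -1/10886400; ⇒ 3j(3 8 7; 2 -1 -1)² = 128/12597, sgn -1
B: Δ = 4!·2!·12!/19! = 1/5290740; Racah Σ t=0..2: t=0:+1/29030400 t=1:−1/3110400 t=2:+1/4838400 = -1/12441600; ⇒ 3j(3 8 7; 1 -1 0)² = 343/125970, sgn +1
I_A²/I_B² = (128/12597)/(343/125970) = 1280/343

1280/343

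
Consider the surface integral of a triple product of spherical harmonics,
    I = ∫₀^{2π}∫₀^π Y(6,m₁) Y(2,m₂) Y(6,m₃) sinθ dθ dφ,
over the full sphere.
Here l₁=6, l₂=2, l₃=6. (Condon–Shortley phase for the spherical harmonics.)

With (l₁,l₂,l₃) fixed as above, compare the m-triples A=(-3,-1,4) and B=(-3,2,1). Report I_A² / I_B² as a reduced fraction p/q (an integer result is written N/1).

Shared (l₁,l₂,l₃)=(6,2,6): N and (l;000)² cancel in I_A²/I_B².
A: Δ = 2!·10!·2!/15! = 1/90090; Racah Σ t=0..1: t=0:+1/725760 t=1:−1/161280 = -1/207360; ⇒ 3j(6 2 6; -3 -1 4)² = 7/286, sgn -1
B: Δ = 2!·10!·2!/15! = 1/90090; Racah Σ t=2..2: t=2:+1/120960 = 1/120960; ⇒ 3j(6 2 6; -3 2 1)² = 24/1001, sgn -1
I_A²/I_B² = (7/286)/(24/1001) = 49/48

49/48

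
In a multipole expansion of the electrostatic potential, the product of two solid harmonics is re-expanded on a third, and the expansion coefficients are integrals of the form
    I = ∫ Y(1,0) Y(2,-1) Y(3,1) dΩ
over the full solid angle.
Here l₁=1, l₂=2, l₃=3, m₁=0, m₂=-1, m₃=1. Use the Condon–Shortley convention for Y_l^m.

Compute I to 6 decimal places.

Rules hold: Σm=0, L=6 even, 1≤3≤3.
N = 3·5·7 = 105
Δ = 0!·2!·4!/7! = 1/105
Racah Σ t=0..0: t=0:+1/4 = 1/4
⇒ 3j(1 2 3; 0 0 0)² = 3/35, sgn -1
Racah Σ t=0..0: t=0:+1/6 = 1/6
⇒ 3j(1 2 3; 0 -1 1)² = 8/105, sgn +1
4πI² = N·(3j₀)²·(3jₘ)² = 24/35
I = -1·√(0.685714/4π) = -0.23359668

-0.233597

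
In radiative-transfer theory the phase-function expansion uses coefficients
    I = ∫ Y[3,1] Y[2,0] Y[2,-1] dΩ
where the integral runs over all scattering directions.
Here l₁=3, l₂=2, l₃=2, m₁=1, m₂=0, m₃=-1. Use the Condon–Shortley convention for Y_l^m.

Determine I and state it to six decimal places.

Σlᵢ=7 odd — θ-integrand is odd under cosθ→−cosθ; I=0

0.000000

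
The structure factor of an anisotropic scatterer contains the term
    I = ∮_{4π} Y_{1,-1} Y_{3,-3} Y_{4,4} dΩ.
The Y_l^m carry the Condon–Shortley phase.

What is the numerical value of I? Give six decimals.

0.325735

m-sum 0 ✓  L=8 even ✓  2≤4≤4 ✓
Π(2lᵢ+1) = 3×7×9 = 189
triangle coeff Δ(1,3,4) = 1/252
Σ_t [0,0]: t=0:+1/36 = 1/36
(3j)²=4/63 [(1 3 4; 0 0 0)], sign=+1
Σ_t [0,0]: t=0:+1/1440 = 1/1440
(3j)²=1/9 [(1 3 4; -1 -3 4)], sign=+1
⇒ 4πI² = 4/3
I = (+1)√(4/3/(4π)) = 0.32573501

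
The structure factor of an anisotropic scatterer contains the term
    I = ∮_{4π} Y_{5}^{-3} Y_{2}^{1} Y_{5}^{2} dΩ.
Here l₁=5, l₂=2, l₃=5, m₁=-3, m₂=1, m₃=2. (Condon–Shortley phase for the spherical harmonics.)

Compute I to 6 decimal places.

-0.161739

Checks pass: Σm=0; 12 even; l₃=5∈[3,7].
(2·5+1)(2·2+1)(2·5+1) = 605
Δ: 2! 8! 2! / 13! → 1/38610
sum: t=0:+1/2880 t=1:−1/576 t=2:+1/2880 = -1/960
3j²(5 2 5; 0 0 0) = Δ·Π!·Σ² = 10/429  (sign +1)
sum: t=1:−1/10080 t=2:+1/2880 = 1/4032
3j²(5 2 5; -3 1 2) = Δ·Π!·Σ² = 10/429  (sign -1)
combine: 4πI² = 605·10/429·10/429 = 500/1521
take √, sign -1: I = -0.16173926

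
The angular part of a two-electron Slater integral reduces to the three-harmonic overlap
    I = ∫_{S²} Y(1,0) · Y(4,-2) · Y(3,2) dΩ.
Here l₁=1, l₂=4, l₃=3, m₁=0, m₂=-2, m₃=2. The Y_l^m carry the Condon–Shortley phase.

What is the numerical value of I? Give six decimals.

Rules hold: Σm=0, L=8 even, 3≤3≤5.
N = 3·9·7 = 189
Δ = 2!·0!·6!/9! = 1/252
Racah Σ t=1..1: t=1:−1/36 = -1/36
⇒ 3j(1 4 3; 0 0 0)² = 4/63, sgn +1
Racah Σ t=1..1: t=1:−1/120 = -1/120
⇒ 3j(1 4 3; 0 -2 2)² = 1/21, sgn +1
4πI² = N·(3j₀)²·(3jₘ)² = 4/7
I = +1·√(0.571429/4π) = 0.21324362

0.213244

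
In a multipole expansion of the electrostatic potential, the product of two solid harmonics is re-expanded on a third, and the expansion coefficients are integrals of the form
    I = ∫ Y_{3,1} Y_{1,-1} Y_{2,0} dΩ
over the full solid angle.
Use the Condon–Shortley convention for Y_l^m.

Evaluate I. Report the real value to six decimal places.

-0.202301

m-sum 0 ✓  L=6 even ✓  2≤2≤4 ✓
Π(2lᵢ+1) = 7×3×5 = 105
triangle coeff Δ(3,1,2) = 1/105
Σ_t [1,1]: t=1:−1/4 = -1/4
(3j)²=3/35 [(3 1 2; 0 0 0)], sign=-1
Σ_t [0,0]: t=0:+1/8 = 1/8
(3j)²=2/35 [(3 1 2; 1 -1 0)], sign=+1
⇒ 4πI² = 18/35
I = (-1)√(18/35/(4π)) = -0.20230066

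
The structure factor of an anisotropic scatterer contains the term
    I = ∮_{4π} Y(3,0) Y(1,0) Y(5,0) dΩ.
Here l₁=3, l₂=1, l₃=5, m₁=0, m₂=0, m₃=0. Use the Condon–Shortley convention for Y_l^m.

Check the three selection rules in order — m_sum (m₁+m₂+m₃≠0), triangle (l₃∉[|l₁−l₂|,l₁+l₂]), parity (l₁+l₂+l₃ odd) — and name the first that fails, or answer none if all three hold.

triangle

azimuthal sum: 0 + 0 + 0 = 0  ✓
2 ≤ 5 ≤ 4 (triangle on l)  ✗
L = 3 + 1 + 5 = 9 (odd)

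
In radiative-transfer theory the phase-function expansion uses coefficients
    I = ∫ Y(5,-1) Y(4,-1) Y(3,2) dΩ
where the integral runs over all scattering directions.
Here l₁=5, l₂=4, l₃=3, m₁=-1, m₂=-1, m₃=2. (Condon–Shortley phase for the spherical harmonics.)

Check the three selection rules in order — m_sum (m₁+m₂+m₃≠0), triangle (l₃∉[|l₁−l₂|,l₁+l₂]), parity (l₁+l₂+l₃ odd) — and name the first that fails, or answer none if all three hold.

none

Σmᵢ = 0  ✓
l₃∈[|l₁−l₂|,l₁+l₂]=[1,9], have l₃=3  ✓
Σlᵢ = 12 ⇒ even  ✓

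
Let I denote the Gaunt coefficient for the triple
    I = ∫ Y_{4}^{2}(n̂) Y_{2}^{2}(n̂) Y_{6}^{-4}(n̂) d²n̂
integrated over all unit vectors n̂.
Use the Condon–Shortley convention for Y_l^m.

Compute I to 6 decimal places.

Checks pass: Σm=0; 12 even; l₃=6∈[2,6].
(2·4+1)(2·2+1)(2·6+1) = 585
Δ: 0! 8! 4! / 13! → 1/6435
sum: t=0:+1/2304 = 1/2304
3j²(4 2 6; 0 0 0) = Δ·Π!·Σ² = 5/143  (sign +1)
sum: t=0:+1/34560 = 1/34560
3j²(4 2 6; 2 2 -4) = Δ·Π!·Σ² = 14/429  (sign +1)
combine: 4πI² = 585·5/143·14/429 = 1050/1573
take √, sign +1: I = 0.23047581

0.230476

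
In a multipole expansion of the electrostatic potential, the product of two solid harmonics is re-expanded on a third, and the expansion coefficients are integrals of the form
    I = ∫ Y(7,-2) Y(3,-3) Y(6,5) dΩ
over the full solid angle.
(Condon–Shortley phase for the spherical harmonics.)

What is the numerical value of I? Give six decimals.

m-sum 0 ✓  L=16 even ✓  4≤6≤10 ✓
Π(2lᵢ+1) = 15×7×13 = 1365
triangle coeff Δ(7,3,6) = 1/2042040
Σ_t [1,3]: t=1:−1/207360 t=2:+1/57600 t=3:−1/207360 = 1/129600
(3j)²=168/12155 [(7 3 6; 0 0 0)], sign=+1
Σ_t [0,0]: t=0:+1/17418240 = 1/17418240
(3j)²=25/12376 [(7 3 6; -2 -3 5)], sign=-1
⇒ 4πI² = 1575/41327
I = (-1)√(1575/41327/(4π)) = -0.05507042

-0.055070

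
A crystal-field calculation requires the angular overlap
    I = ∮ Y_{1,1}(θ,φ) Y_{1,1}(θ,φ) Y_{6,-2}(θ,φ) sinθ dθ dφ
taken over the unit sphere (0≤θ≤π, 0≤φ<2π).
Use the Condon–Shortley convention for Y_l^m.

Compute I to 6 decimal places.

0.000000

triangle: need 0≤l₃≤2, have 6; I=0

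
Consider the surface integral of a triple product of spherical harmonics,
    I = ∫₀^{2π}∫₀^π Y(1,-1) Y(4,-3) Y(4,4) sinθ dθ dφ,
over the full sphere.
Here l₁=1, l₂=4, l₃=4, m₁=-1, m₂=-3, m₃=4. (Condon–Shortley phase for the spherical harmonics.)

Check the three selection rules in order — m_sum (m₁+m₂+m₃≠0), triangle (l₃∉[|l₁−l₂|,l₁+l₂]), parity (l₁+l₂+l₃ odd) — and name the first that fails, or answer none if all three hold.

parity

Σmᵢ = 0  ✓
l₃∈[|l₁−l₂|,l₁+l₂]=[3,5], have l₃=4  ✓
Σlᵢ = 9 ⇒ odd  ✗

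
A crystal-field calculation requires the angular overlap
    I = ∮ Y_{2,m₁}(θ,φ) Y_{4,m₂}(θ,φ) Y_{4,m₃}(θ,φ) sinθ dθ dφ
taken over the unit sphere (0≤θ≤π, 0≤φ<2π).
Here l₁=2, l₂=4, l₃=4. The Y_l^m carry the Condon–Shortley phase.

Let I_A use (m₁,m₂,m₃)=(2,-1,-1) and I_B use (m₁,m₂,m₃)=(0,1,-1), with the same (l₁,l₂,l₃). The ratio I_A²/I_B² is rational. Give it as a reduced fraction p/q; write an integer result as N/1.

Same 2,4,4: normalisation and zero-m 3j drop out of the ratio.
A: Δ: 2! 2! 6! / 11! → 1/13860; sum: t=0:+1/144 = 1/144; 3j²(2 4 4; 2 -1 -1) = Δ·Π!·Σ² = 10/231  (sign -1)
B: Δ: 2! 2! 6! / 11! → 1/13860; sum: t=0:+1/480 t=1:−1/48 t=2:+1/144 = -17/1440; 3j²(2 4 4; 0 1 -1) = Δ·Π!·Σ² = 289/13860  (sign +1)
I_A²/I_B² = (10/231)/(289/13860) = 600/289

600/289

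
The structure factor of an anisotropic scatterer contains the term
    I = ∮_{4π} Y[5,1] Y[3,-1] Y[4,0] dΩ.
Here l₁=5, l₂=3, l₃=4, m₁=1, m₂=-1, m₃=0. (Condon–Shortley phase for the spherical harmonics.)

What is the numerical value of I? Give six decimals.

Rules hold: Σm=0, L=12 even, 2≤4≤8.
N = 11·7·9 = 693
Δ = 4!·6!·2!/13! = 1/180180
Racah Σ t=1..3: t=1:−1/576 t=2:+1/144 t=3:−1/576 = 1/288
⇒ 3j(5 3 4; 0 0 0)² = 20/1001, sgn +1
Racah Σ t=0..2: t=0:+1/2304 t=1:−1/216 t=2:+1/384 = -11/6912
⇒ 3j(5 3 4; 1 -1 0)² = 11/1638, sgn -1
4πI² = N·(3j₀)²·(3jₘ)² = 110/1183
I = -1·√(0.0929839/4π) = -0.08601992

-0.086020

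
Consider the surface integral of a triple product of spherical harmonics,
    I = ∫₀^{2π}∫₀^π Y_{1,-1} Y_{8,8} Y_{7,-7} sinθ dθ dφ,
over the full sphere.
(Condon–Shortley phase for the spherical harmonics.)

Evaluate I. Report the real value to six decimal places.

Rules hold: Σm=0, L=16 even, 7≤7≤9.
N = 3·17·15 = 765
Δ = 2!·0!·14!/17! = 1/2040
Racah Σ t=1..1: t=1:−1/25401600 = -1/25401600
⇒ 3j(1 8 7; 0 0 0)² = 8/255, sgn +1
Racah Σ t=2..2: t=2:+1/174356582400 = 1/174356582400
⇒ 3j(1 8 7; -1 8 -7)² = 1/17, sgn +1
4πI² = N·(3j₀)²·(3jₘ)² = 24/17
I = +1·√(1.41176/4π) = 0.33517856

0.335179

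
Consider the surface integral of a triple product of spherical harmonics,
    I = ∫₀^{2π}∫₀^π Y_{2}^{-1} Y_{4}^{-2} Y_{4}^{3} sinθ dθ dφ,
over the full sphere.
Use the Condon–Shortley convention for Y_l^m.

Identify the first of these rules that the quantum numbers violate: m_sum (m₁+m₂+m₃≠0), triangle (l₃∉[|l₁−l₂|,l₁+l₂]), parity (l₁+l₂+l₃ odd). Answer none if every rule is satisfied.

m₁+m₂+m₃ = -1 − 2 + 3 = 0  ✓
triangle: |2−4|=2 ≤ l₃=4 ≤ 2+4=6  ✓
parity: l₁+l₂+l₃ = 10 is even  ✓

none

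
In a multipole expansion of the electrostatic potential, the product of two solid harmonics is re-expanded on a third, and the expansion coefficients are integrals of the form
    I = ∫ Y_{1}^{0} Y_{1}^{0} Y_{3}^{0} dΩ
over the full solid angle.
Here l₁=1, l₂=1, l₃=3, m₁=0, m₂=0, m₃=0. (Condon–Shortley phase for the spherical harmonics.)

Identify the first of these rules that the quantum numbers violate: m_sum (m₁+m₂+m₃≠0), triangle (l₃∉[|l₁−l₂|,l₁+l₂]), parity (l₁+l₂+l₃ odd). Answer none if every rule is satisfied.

m₁+m₂+m₃ = 0 + 0 + 0 = 0  ✓
triangle: |1−1|=0 ≤ l₃=3 ≤ 1+1=2  ✗
parity: l₁+l₂+l₃ = 5 is odd

triangle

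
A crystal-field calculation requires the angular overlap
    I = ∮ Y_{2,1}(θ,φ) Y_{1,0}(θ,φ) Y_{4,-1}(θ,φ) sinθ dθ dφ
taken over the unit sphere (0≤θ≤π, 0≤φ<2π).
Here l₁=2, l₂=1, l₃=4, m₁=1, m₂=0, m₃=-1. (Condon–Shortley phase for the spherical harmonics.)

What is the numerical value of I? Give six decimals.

0.000000

triangle: need 1≤l₃≤3, have 4; I=0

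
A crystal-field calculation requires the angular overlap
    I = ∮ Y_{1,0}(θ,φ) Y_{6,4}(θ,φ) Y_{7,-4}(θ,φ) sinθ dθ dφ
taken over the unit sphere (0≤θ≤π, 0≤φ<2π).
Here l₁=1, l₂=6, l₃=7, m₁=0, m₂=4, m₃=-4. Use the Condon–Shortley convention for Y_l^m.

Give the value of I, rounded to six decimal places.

0.201000

Checks pass: Σm=0; 14 even; l₃=7∈[5,7].
(2·1+1)(2·6+1)(2·7+1) = 585
Δ: 0! 2! 12! / 15! → 1/1365
sum: t=0:+1/518400 = 1/518400
3j²(1 6 7; 0 0 0) = Δ·Π!·Σ² = 7/195  (sign -1)
sum: t=0:+1/7257600 = 1/7257600
3j²(1 6 7; 0 4 -4) = Δ·Π!·Σ² = 11/455  (sign -1)
combine: 4πI² = 585·7/195·11/455 = 33/65
take √, sign +1: I = 0.20099968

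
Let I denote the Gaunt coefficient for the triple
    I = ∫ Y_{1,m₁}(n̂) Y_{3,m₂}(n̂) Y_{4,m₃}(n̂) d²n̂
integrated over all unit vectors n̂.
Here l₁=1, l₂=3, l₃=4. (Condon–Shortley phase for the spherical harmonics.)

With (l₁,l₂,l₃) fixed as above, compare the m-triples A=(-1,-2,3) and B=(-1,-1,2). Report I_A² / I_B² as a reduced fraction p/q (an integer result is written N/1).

7/5

Same 1,3,4: normalisation and zero-m 3j drop out of the ratio.
A: Δ: 0! 2! 6! / 9! → 1/252; sum: t=0:+1/240 = 1/240; 3j²(1 3 4; -1 -2 3) = Δ·Π!·Σ² = 1/12  (sign -1)
B: Δ: 0! 2! 6! / 9! → 1/252; sum: t=0:+1/96 = 1/96; 3j²(1 3 4; -1 -1 2) = Δ·Π!·Σ² = 5/84  (sign +1)
I_A²/I_B² = (1/12)/(5/84) = 7/5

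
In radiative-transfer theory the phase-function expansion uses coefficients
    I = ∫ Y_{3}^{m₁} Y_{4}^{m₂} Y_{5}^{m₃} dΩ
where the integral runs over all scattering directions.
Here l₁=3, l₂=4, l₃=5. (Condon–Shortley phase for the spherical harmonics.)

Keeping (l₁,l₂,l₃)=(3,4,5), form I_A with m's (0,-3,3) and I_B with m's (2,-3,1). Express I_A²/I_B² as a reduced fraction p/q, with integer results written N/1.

252/605

Same 3,4,5: normalisation and zero-m 3j drop out of the ratio.
A: Δ: 2! 4! 6! / 13! → 1/180180; sum: t=0:+1/1440 t=1:−1/2880 = 1/2880; 3j²(3 4 5; 0 -3 3) = Δ·Π!·Σ² = 7/715  (sign +1)
B: Δ: 2! 4! 6! / 13! → 1/180180; sum: t=0:+1/1440 t=1:−1/17280 = 11/17280; 3j²(3 4 5; 2 -3 1) = Δ·Π!·Σ² = 11/468  (sign +1)
I_A²/I_B² = (7/715)/(11/468) = 252/605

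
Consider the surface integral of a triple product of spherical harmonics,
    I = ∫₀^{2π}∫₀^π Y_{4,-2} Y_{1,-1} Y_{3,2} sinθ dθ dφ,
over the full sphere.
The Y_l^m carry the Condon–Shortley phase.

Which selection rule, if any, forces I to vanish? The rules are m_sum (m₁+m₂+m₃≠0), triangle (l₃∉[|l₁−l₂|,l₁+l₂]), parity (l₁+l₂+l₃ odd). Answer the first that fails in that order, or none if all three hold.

azimuthal sum: -2 − 1 + 2 = -1  ✗
3 ≤ 3 ≤ 5 (triangle on l)
L = 4 + 1 + 3 = 8 (even)

m_sum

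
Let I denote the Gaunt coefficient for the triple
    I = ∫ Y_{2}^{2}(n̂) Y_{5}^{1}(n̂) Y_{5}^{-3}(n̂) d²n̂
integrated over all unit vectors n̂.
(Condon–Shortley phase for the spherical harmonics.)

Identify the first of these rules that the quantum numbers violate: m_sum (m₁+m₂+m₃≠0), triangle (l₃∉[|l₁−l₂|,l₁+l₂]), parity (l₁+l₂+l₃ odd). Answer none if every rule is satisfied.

m₁+m₂+m₃ = 2 + 1 − 3 = 0  ✓
triangle: |2−5|=3 ≤ l₃=5 ≤ 2+5=7  ✓
parity: l₁+l₂+l₃ = 12 is even  ✓

none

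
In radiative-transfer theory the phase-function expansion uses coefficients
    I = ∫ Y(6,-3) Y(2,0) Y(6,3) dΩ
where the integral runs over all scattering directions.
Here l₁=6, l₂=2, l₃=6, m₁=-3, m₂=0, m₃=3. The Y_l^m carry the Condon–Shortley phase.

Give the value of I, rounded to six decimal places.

Checks pass: Σm=0; 14 even; l₃=6∈[4,8].
(2·6+1)(2·2+1)(2·6+1) = 845
Δ: 2! 10! 2! / 15! → 1/90090
sum: t=0:+1/69120 t=1:−1/14400 t=2:+1/69120 = -7/172800
3j²(6 2 6; 0 0 0) = Δ·Π!·Σ² = 14/715  (sign -1)
sum: t=0:+1/1451520 t=1:−1/80640 t=2:+1/120960 = -1/290304
3j²(6 2 6; -3 0 3) = Δ·Π!·Σ² = 5/2002  (sign +1)
combine: 4πI² = 845·14/715·5/2002 = 5/121
take √, sign -1: I = -0.05734392

-0.057344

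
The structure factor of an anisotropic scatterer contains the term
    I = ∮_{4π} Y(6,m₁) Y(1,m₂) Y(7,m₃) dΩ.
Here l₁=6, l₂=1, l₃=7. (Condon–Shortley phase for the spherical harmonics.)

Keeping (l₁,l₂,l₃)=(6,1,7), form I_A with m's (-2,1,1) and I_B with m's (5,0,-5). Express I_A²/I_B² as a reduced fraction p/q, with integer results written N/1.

5/8

Same 6,1,7: normalisation and zero-m 3j drop out of the ratio.
A: Δ: 0! 12! 2! / 15! → 1/1365; sum: t=0:+1/1935360 = 1/1935360; 3j²(6 1 7; -2 1 1) = Δ·Π!·Σ² = 1/91  (sign +1)
B: Δ: 0! 12! 2! / 15! → 1/1365; sum: t=0:+1/39916800 = 1/39916800; 3j²(6 1 7; 5 0 -5) = Δ·Π!·Σ² = 8/455  (sign +1)
I_A²/I_B² = (1/91)/(8/455) = 5/8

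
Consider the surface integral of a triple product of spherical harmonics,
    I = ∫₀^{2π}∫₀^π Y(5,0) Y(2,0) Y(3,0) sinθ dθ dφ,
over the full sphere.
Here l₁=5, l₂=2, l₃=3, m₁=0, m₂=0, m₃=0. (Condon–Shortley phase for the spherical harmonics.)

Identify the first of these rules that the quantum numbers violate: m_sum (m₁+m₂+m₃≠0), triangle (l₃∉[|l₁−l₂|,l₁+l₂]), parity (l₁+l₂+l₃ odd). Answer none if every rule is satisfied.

none

azimuthal sum: 0 + 0 + 0 = 0  ✓
3 ≤ 3 ≤ 7 (triangle on l)  ✓
L = 5 + 2 + 3 = 10 (even)  ✓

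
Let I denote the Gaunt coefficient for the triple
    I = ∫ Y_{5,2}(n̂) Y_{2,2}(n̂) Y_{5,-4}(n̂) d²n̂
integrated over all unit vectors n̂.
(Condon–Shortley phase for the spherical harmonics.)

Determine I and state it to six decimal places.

Rules hold: Σm=0, L=12 even, 3≤5≤7.
N = 11·5·11 = 605
Δ = 2!·8!·2!/13! = 1/38610
Racah Σ t=0..2: t=0:+1/2880 t=1:−1/576 t=2:+1/2880 = -1/960
⇒ 3j(5 2 5; 0 0 0)² = 10/429, sgn +1
Racah Σ t=2..2: t=2:+1/20160 = 1/20160
⇒ 3j(5 2 5; 2 2 -4)² = 12/715, sgn -1
4πI² = N·(3j₀)²·(3jₘ)² = 40/169
I = -1·√(0.236686/4π) = -0.13724032

-0.137240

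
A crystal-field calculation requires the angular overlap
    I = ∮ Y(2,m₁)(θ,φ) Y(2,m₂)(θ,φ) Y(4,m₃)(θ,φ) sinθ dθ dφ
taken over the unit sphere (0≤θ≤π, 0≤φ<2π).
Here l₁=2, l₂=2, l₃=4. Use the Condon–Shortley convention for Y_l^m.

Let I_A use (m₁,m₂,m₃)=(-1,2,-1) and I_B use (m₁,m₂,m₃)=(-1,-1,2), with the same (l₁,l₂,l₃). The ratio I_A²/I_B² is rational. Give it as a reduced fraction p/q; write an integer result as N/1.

Shared (l₁,l₂,l₃)=(2,2,4): N and (l;000)² cancel in I_A²/I_B².
A: Δ = 0!·4!·4!/9! = 1/630; Racah Σ t=0..0: t=0:+1/144 = 1/144; ⇒ 3j(2 2 4; -1 2 -1)² = 1/126, sgn -1
B: Δ = 0!·4!·4!/9! = 1/630; Racah Σ t=0..0: t=0:+1/36 = 1/36; ⇒ 3j(2 2 4; -1 -1 2)² = 4/63, sgn +1
I_A²/I_B² = (1/126)/(4/63) = 1/8

1/8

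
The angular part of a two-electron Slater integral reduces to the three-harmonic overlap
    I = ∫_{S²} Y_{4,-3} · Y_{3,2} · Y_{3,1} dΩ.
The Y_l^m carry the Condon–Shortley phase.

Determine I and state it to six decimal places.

-0.095955

m-sum 0 ✓  L=10 even ✓  1≤3≤7 ✓
Π(2lᵢ+1) = 9×7×7 = 441
triangle coeff Δ(4,3,3) = 1/34650
Σ_t [1,3]: t=1:−1/72 t=2:+1/16 t=3:−1/72 = 5/144
(3j)²=2/77 [(4 3 3; 0 0 0)], sign=-1
Σ_t [3,4]: t=3:−1/288 t=4:+1/144 = 1/288
(3j)²=1/99 [(4 3 3; -3 2 1)], sign=+1
⇒ 4πI² = 14/121
I = (-1)√(14/121/(4π)) = -0.09595473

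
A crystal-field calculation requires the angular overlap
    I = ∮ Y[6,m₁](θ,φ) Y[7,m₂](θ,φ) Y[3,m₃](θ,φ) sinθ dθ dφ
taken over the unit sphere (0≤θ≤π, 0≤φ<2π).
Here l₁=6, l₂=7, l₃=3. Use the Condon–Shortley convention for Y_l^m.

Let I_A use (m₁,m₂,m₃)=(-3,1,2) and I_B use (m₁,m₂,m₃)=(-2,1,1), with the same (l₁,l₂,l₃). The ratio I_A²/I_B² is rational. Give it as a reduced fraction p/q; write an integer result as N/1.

7605/1058

l's match ⇒ only the (l;m) 3-j factors differ between A and B.
A: triangle coeff Δ(6,7,3) = 1/2042040; Σ_t [7,8]: t=7:−1/362880 t=8:+1/1935360 = -13/5806080; (3j)²=195/10472 [(6 7 3; -3 1 2)], sign=+1
B: triangle coeff Δ(6,7,3) = 1/2042040; Σ_t [6,8]: t=6:+1/138240 t=7:−1/181440 t=8:+1/3870720 = 23/11612160; (3j)²=529/204204 [(6 7 3; -2 1 1)], sign=+1
I_A²/I_B² = (195/10472)/(529/204204) = 7605/1058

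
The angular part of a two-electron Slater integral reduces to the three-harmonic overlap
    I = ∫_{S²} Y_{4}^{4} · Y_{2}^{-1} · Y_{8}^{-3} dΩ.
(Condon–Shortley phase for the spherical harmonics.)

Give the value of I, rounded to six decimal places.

l₃=8 ∉ [2,6] — triangle fails ⇒ I = 0

0.000000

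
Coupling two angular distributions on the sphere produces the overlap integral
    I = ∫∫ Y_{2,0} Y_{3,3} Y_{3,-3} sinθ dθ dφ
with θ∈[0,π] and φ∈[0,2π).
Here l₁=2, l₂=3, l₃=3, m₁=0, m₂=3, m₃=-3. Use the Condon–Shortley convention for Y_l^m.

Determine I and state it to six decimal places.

Rules hold: Σm=0, L=8 even, 1≤3≤5.
N = 5·7·7 = 245
Δ = 2!·2!·4!/9! = 1/3780
Racah Σ t=0..2: t=0:+1/24 t=1:−1/4 t=2:+1/24 = -1/6
⇒ 3j(2 3 3; 0 0 0)² = 4/105, sgn +1
Racah Σ t=2..2: t=2:+1/96 = 1/96
⇒ 3j(2 3 3; 0 3 -3)² = 5/84, sgn +1
4πI² = N·(3j₀)²·(3jₘ)² = 5/9
I = +1·√(0.555556/4π) = 0.21026104

0.210261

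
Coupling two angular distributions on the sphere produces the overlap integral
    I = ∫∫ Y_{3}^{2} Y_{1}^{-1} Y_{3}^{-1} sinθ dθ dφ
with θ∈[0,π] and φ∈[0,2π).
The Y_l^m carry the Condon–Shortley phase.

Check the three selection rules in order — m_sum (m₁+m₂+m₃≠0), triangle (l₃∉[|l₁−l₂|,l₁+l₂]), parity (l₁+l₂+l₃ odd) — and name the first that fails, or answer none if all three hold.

Σmᵢ = 0  ✓
l₃∈[|l₁−l₂|,l₁+l₂]=[2,4], have l₃=3  ✓
Σlᵢ = 7 ⇒ odd  ✗

parity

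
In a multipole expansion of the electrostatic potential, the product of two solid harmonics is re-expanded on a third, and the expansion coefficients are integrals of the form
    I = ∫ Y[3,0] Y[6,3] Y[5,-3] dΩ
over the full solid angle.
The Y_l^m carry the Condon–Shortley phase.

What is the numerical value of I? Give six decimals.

Checks pass: Σm=0; 14 even; l₃=5∈[3,9].
(2·3+1)(2·6+1)(2·5+1) = 1001
Δ: 4! 2! 8! / 15! → 1/675675
sum: t=1:−1/8640 t=2:+1/2304 t=3:−1/8640 = 7/34560
3j²(3 6 5; 0 0 0) = Δ·Π!·Σ² = 7/429  (sign -1)
sum: t=1:−1/483840 t=2:+1/20160 t=3:−1/17280 = -1/96768
3j²(3 6 5; 0 3 -3) = Δ·Π!·Σ² = 1/1001  (sign -1)
combine: 4πI² = 1001·7/429·1/1001 = 7/429
take √, sign +1: I = 0.03603425

0.036034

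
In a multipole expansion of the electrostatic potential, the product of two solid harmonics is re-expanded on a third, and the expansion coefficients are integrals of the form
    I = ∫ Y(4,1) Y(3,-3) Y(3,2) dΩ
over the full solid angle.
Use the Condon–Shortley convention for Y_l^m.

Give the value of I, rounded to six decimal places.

0.140463

Checks pass: Σm=0; 10 even; l₃=3∈[1,7].
(2·4+1)(2·3+1)(2·3+1) = 441
Δ: 4! 4! 2! / 11! → 1/34650
sum: t=1:−1/72 t=2:+1/16 t=3:−1/72 = 5/144
3j²(4 3 3; 0 0 0) = Δ·Π!·Σ² = 2/77  (sign -1)
sum: t=0:+1/288 = 1/288
3j²(4 3 3; 1 -3 2) = Δ·Π!·Σ² = 5/231  (sign -1)
combine: 4πI² = 441·2/77·5/231 = 30/121
take √, sign +1: I = 0.14046335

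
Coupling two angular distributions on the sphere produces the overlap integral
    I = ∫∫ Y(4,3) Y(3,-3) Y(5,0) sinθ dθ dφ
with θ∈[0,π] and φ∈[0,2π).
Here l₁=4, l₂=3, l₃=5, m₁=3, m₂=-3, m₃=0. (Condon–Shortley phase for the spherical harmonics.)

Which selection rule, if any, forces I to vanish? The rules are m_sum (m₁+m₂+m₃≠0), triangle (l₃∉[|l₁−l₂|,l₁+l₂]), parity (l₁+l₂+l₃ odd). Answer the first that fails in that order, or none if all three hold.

none

m₁+m₂+m₃ = 3 − 3 + 0 = 0  ✓
triangle: |4−3|=1 ≤ l₃=5 ≤ 4+3=7  ✓
parity: l₁+l₂+l₃ = 12 is even  ✓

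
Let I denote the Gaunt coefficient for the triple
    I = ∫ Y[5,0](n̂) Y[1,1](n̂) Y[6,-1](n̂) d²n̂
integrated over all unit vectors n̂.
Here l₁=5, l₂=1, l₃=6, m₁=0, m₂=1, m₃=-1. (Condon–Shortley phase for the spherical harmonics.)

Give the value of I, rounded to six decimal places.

-0.187239

Rules hold: Σm=0, L=12 even, 4≤6≤6.
N = 11·3·13 = 429
Δ = 0!·10!·2!/13! = 1/858
Racah Σ t=0..0: t=0:+1/14400 = 1/14400
⇒ 3j(5 1 6; 0 0 0)² = 6/143, sgn +1
Racah Σ t=0..0: t=0:+1/28800 = 1/28800
⇒ 3j(5 1 6; 0 1 -1)² = 7/286, sgn -1
4πI² = N·(3j₀)²·(3jₘ)² = 63/143
I = -1·√(0.440559/4π) = -0.18723944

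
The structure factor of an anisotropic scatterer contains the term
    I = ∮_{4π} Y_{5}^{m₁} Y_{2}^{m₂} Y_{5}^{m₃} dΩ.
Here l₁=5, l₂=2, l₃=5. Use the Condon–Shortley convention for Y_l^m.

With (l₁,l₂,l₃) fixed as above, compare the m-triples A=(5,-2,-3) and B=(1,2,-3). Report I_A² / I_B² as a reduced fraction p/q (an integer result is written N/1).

15/56

Same 5,2,5: normalisation and zero-m 3j drop out of the ratio.
A: Δ: 2! 8! 2! / 13! → 1/38610; sum: t=0:+1/161280 = 1/161280; 3j²(5 2 5; 5 -2 -3) = Δ·Π!·Σ² = 1/143  (sign +1)
B: Δ: 2! 8! 2! / 13! → 1/38610; sum: t=2:+1/5760 = 1/5760; 3j²(5 2 5; 1 2 -3) = Δ·Π!·Σ² = 56/2145  (sign +1)
I_A²/I_B² = (1/143)/(56/2145) = 15/56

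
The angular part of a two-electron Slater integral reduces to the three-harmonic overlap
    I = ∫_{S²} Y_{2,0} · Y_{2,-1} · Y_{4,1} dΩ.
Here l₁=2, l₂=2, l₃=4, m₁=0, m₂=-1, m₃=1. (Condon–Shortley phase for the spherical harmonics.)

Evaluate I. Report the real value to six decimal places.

Checks pass: Σm=0; 8 even; l₃=4∈[0,4].
(2·2+1)(2·2+1)(2·4+1) = 225
Δ: 0! 4! 4! / 9! → 1/630
sum: t=0:+1/16 = 1/16
3j²(2 2 4; 0 0 0) = Δ·Π!·Σ² = 2/35  (sign +1)
sum: t=0:+1/24 = 1/24
3j²(2 2 4; 0 -1 1) = Δ·Π!·Σ² = 1/21  (sign -1)
combine: 4πI² = 225·2/35·1/21 = 30/49
take √, sign -1: I = -0.22072812

-0.220728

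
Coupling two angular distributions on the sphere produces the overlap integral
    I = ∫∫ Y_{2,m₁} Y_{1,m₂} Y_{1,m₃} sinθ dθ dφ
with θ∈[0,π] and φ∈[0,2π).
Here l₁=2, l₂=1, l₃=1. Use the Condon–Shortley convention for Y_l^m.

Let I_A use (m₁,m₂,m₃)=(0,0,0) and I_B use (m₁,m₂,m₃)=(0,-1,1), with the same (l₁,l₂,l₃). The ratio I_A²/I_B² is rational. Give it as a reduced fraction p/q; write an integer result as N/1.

4/1

Same 2,1,1: normalisation and zero-m 3j drop out of the ratio.
A: Δ: 2! 2! 0! / 5! → 1/30; sum: t=1:−1/1 = -1/1; 3j²(2 1 1; 0 0 0) = Δ·Π!·Σ² = 2/15  (sign +1)
B: Δ: 2! 2! 0! / 5! → 1/30; sum: t=0:+1/4 = 1/4; 3j²(2 1 1; 0 -1 1) = Δ·Π!·Σ² = 1/30  (sign +1)
I_A²/I_B² = (2/15)/(1/30) = 4/1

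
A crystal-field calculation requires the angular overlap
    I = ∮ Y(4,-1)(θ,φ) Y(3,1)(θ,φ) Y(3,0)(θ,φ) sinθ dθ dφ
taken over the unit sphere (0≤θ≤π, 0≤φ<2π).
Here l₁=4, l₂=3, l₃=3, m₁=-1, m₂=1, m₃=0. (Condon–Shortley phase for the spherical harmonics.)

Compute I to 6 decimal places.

-0.099323

Rules hold: Σm=0, L=10 even, 1≤3≤7.
N = 9·7·7 = 441
Δ = 4!·4!·2!/11! = 1/34650
Racah Σ t=1..3: t=1:−1/72 t=2:+1/16 t=3:−1/72 = 5/144
⇒ 3j(4 3 3; 0 0 0)² = 2/77, sgn -1
Racah Σ t=2..4: t=2:+1/48 t=3:−1/24 t=4:+1/288 = -5/288
⇒ 3j(4 3 3; -1 1 0)² = 5/462, sgn +1
4πI² = N·(3j₀)²·(3jₘ)² = 15/121
I = -1·√(0.123967/4π) = -0.09932258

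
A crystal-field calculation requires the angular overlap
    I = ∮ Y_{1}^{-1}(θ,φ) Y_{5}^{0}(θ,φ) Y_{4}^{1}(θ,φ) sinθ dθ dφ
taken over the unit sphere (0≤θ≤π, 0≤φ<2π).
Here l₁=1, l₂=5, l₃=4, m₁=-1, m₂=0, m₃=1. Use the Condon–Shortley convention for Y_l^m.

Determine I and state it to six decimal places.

0.155288

Rules hold: Σm=0, L=10 even, 4≤4≤6.
N = 3·11·9 = 297
Δ = 2!·0!·8!/11! = 1/495
Racah Σ t=1..1: t=1:−1/576 = -1/576
⇒ 3j(1 5 4; 0 0 0)² = 5/99, sgn -1
Racah Σ t=2..2: t=2:+1/1440 = 1/1440
⇒ 3j(1 5 4; -1 0 1)² = 2/99, sgn -1
4πI² = N·(3j₀)²·(3jₘ)² = 10/33
I = +1·√(0.30303/4π) = 0.15528807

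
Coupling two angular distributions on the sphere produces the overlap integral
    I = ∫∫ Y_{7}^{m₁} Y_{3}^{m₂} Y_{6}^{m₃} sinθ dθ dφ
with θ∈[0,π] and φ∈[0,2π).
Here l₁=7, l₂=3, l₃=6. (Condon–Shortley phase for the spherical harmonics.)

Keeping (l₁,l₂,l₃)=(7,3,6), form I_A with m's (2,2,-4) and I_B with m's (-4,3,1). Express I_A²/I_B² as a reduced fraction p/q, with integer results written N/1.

64/99

l's match ⇒ only the (l;m) 3-j factors differ between A and B.
A: triangle coeff Δ(7,3,6) = 1/2042040; Σ_t [3,4]: t=3:−1/967680 t=4:+1/8709120 = -1/1088640; (3j)²=800/51051 [(7 3 6; 2 2 -4)], sign=-1
B: triangle coeff Δ(7,3,6) = 1/2042040; Σ_t [4,4]: t=4:+1/1451520 = 1/1451520; (3j)²=75/3094 [(7 3 6; -4 3 1)], sign=-1
I_A²/I_B² = (800/51051)/(75/3094) = 64/99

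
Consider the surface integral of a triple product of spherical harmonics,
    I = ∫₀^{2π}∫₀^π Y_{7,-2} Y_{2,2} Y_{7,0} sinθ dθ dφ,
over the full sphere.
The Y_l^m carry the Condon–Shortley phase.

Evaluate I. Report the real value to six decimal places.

-0.192231

m-sum 0 ✓  L=16 even ✓  5≤7≤9 ✓
Π(2lᵢ+1) = 15×5×15 = 1125
triangle coeff Δ(7,2,7) = 1/185640
Σ_t [0,2]: t=0:+1/2419200 t=1:−1/518400 t=2:+1/2419200 = -1/907200
(3j)²=56/3315 [(7 2 7; 0 0 0)], sign=+1
Σ_t [2,2]: t=2:+1/2419200 = 1/2419200
(3j)²=27/1105 [(7 2 7; -2 2 0)], sign=-1
⇒ 4πI² = 22680/48841
I = (-1)√(22680/48841/(4π)) = -0.19223140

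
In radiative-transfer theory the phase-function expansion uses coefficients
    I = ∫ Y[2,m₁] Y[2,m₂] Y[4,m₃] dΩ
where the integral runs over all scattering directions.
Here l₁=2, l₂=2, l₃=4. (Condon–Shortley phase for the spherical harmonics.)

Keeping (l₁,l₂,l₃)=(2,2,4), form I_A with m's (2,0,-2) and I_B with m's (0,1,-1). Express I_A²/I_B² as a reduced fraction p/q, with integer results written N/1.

1/2

Shared (l₁,l₂,l₃)=(2,2,4): N and (l;000)² cancel in I_A²/I_B².
A: Δ = 0!·4!·4!/9! = 1/630; Racah Σ t=0..0: t=0:+1/96 = 1/96; ⇒ 3j(2 2 4; 2 0 -2)² = 1/42, sgn +1
B: Δ = 0!·4!·4!/9! = 1/630; Racah Σ t=0..0: t=0:+1/24 = 1/24; ⇒ 3j(2 2 4; 0 1 -1)² = 1/21, sgn -1
I_A²/I_B² = (1/42)/(1/21) = 1/2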